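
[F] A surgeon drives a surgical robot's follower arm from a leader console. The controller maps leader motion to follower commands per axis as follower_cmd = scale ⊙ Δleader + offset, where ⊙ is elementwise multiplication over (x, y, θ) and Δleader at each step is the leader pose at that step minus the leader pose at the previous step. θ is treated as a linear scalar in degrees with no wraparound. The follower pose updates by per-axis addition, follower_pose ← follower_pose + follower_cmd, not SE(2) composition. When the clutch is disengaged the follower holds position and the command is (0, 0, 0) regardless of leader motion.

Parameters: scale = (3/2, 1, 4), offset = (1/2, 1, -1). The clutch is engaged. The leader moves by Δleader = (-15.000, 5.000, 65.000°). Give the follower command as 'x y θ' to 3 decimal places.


-22.000 6.000 259.000

axis x: 3/2·-15.000 + 1/2 = -22.000
axis y: 1·5.000 + 1 = 6.000
axis θ: 4·65.000 + -1 = 259.000


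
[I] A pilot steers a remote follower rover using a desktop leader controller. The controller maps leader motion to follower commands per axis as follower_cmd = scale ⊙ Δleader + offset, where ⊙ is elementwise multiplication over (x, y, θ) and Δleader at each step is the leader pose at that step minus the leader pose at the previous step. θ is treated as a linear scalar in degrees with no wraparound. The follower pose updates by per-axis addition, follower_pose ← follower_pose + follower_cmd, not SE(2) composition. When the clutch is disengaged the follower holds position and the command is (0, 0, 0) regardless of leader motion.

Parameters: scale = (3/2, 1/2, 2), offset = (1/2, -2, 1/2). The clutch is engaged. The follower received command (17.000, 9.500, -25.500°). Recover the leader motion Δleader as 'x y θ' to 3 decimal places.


axis x: (17.000 − 1/2) / (3/2) = 11.000
axis y: (9.500 − -2) / (1/2) = 23.000
axis θ: (-25.500 − 1/2) / (2) = -13.000

11.000 23.000 -13.000


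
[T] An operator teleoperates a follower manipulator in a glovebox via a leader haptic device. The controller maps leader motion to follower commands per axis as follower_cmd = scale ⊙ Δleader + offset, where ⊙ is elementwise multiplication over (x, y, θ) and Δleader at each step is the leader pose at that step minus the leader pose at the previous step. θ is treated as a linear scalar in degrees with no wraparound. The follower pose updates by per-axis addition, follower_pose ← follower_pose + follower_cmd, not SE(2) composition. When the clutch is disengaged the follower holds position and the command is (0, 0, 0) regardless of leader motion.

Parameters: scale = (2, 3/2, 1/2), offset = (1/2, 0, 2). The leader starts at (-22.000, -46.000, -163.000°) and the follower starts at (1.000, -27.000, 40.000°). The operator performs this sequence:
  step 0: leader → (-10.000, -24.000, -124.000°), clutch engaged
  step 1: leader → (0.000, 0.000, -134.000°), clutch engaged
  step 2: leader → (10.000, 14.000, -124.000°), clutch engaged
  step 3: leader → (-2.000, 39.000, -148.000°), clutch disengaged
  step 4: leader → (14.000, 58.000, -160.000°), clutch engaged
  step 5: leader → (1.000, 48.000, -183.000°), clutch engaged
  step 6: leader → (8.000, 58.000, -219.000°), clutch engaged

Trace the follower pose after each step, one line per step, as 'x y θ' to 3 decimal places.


25.500 6.000 61.500
46.000 42.000 58.500
66.500 63.000 65.500
66.500 63.000 65.500
99.000 91.500 61.500
73.500 76.500 52.000
88.000 91.500 36.000

step 0: Δleader=(12.000, 22.000, 39.000°), engaged; cmd=(24.500, 33.000, 21.500°) → follower=(25.500, 6.000, 61.500°)
step 1: Δleader=(10.000, 24.000, -10.000°), engaged; cmd=(20.500, 36.000, -3.000°) → follower=(46.000, 42.000, 58.500°)
step 2: Δleader=(10.000, 14.000, 10.000°), engaged; cmd=(20.500, 21.000, 7.000°) → follower=(66.500, 63.000, 65.500°)
step 3: Δleader=(-12.000, 25.000, -24.000°), disengaged; cmd=(0,0,0) → follower holds at (66.500, 63.000, 65.500°)
step 4: Δleader=(16.000, 19.000, -12.000°), engaged; cmd=(32.500, 28.500, -4.000°) → follower=(99.000, 91.500, 61.500°)
step 5: Δleader=(-13.000, -10.000, -23.000°), engaged; cmd=(-25.500, -15.000, -9.500°) → follower=(73.500, 76.500, 52.000°)
step 6: Δleader=(7.000, 10.000, -36.000°), engaged; cmd=(14.500, 15.000, -16.000°) → follower=(88.000, 91.500, 36.000°)


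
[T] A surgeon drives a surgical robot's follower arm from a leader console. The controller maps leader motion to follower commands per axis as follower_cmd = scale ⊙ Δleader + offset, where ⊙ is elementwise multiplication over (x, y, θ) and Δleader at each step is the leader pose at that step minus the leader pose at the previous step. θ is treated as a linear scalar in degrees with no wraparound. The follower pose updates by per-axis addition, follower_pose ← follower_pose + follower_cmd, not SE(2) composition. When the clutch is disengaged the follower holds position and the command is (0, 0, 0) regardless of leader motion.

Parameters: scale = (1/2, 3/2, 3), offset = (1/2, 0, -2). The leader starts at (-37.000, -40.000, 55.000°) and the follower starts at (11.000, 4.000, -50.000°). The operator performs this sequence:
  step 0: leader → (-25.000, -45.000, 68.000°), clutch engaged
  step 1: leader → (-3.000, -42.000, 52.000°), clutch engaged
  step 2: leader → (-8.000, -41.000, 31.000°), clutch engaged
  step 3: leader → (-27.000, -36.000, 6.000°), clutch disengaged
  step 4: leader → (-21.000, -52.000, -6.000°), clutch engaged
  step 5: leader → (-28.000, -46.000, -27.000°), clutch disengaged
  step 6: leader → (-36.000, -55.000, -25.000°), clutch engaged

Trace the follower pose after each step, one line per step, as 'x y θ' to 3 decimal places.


17.500 -3.500 -13.000
29.000 1.000 -63.000
27.000 2.500 -128.000
27.000 2.500 -128.000
30.500 -21.500 -166.000
30.500 -21.500 -166.000
27.000 -35.000 -162.000

step 0: Δleader=(12.000, -5.000, 13.000°), engaged; cmd=(6.500, -7.500, 37.000°) → follower=(17.500, -3.500, -13.000°)
step 1: Δleader=(22.000, 3.000, -16.000°), engaged; cmd=(11.500, 4.500, -50.000°) → follower=(29.000, 1.000, -63.000°)
step 2: Δleader=(-5.000, 1.000, -21.000°), engaged; cmd=(-2.000, 1.500, -65.000°) → follower=(27.000, 2.500, -128.000°)
step 3: Δleader=(-19.000, 5.000, -25.000°), disengaged; cmd=(0,0,0) → follower holds at (27.000, 2.500, -128.000°)
step 4: Δleader=(6.000, -16.000, -12.000°), engaged; cmd=(3.500, -24.000, -38.000°) → follower=(30.500, -21.500, -166.000°)
step 5: Δleader=(-7.000, 6.000, -21.000°), disengaged; cmd=(0,0,0) → follower holds at (30.500, -21.500, -166.000°)
step 6: Δleader=(-8.000, -9.000, 2.000°), engaged; cmd=(-3.500, -13.500, 4.000°) → follower=(27.000, -35.000, -162.000°)


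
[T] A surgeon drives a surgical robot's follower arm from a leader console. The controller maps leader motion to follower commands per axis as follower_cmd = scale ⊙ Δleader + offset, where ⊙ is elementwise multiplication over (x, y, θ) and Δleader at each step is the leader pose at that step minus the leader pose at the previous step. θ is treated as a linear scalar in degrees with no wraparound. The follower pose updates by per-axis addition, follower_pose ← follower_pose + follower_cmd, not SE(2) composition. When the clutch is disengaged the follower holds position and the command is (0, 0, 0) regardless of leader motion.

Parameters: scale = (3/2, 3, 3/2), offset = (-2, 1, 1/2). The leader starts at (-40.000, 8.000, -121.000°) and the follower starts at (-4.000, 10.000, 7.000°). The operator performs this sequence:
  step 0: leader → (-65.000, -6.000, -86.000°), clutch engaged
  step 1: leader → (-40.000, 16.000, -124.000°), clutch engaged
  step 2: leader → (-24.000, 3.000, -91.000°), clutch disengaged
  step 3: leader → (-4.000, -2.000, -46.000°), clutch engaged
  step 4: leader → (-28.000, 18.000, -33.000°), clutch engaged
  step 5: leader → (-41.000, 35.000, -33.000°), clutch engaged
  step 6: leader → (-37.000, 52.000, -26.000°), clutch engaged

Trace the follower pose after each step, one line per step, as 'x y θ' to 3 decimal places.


-43.500 -31.000 60.000
-8.000 36.000 3.500
-8.000 36.000 3.500
20.000 22.000 71.500
-18.000 83.000 91.500
-39.500 135.000 92.000
-35.500 187.000 103.000

step 0: Δleader=(-25.000, -14.000, 35.000°), engaged; cmd=(-39.500, -41.000, 53.000°) → follower=(-43.500, -31.000, 60.000°)
step 1: Δleader=(25.000, 22.000, -38.000°), engaged; cmd=(35.500, 67.000, -56.500°) → follower=(-8.000, 36.000, 3.500°)
step 2: Δleader=(16.000, -13.000, 33.000°), disengaged; cmd=(0,0,0) → follower holds at (-8.000, 36.000, 3.500°)
step 3: Δleader=(20.000, -5.000, 45.000°), engaged; cmd=(28.000, -14.000, 68.000°) → follower=(20.000, 22.000, 71.500°)
step 4: Δleader=(-24.000, 20.000, 13.000°), engaged; cmd=(-38.000, 61.000, 20.000°) → follower=(-18.000, 83.000, 91.500°)
step 5: Δleader=(-13.000, 17.000, 0.000°), engaged; cmd=(-21.500, 52.000, 0.500°) → follower=(-39.500, 135.000, 92.000°)
step 6: Δleader=(4.000, 17.000, 7.000°), engaged; cmd=(4.000, 52.000, 11.000°) → follower=(-35.500, 187.000, 103.000°)


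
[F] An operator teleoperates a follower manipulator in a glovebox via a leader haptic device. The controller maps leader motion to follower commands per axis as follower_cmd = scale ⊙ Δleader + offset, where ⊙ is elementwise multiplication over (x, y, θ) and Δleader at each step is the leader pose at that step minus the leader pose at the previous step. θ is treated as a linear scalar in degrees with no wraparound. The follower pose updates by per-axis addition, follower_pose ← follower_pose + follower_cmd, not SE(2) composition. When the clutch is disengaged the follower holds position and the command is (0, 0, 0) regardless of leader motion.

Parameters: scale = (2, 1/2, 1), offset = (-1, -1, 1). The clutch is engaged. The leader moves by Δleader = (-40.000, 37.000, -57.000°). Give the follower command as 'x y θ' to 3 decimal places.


axis x: 2·-40.000 + -1 = -81.000
axis y: 1/2·37.000 + -1 = 17.500
axis θ: 1·-57.000 + 1 = -56.000

-81.000 17.500 -56.000


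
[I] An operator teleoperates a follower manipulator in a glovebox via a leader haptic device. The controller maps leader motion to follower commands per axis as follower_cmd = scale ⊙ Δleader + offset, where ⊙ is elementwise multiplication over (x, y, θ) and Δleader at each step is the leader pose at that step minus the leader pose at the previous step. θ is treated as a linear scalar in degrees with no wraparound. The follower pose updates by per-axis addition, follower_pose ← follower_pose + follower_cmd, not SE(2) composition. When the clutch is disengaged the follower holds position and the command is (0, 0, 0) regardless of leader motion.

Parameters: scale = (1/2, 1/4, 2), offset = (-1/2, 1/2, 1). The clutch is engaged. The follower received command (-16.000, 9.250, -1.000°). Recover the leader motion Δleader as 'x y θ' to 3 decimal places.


axis x: (-16.000 − -1/2) / (1/2) = -31.000
axis y: (9.250 − 1/2) / (1/4) = 35.000
axis θ: (-1.000 − 1) / (2) = -1.000

-31.000 35.000 -1.000


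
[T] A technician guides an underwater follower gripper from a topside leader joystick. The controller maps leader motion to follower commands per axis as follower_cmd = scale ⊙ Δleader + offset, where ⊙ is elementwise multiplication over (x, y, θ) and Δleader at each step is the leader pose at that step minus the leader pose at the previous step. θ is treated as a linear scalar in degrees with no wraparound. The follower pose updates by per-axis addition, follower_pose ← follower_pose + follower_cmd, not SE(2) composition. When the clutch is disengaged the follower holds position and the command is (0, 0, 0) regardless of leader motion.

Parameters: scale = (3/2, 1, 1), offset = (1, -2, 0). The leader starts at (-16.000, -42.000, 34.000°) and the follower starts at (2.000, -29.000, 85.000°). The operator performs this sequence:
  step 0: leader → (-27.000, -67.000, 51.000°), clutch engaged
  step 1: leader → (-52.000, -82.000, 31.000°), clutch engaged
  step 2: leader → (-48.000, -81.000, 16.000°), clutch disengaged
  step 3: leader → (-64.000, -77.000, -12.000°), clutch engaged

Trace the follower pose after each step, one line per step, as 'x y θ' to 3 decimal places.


-13.500 -56.000 102.000
-50.000 -73.000 82.000
-50.000 -73.000 82.000
-73.000 -71.000 54.000

step 0: Δleader=(-11.000, -25.000, 17.000°), engaged; cmd=(-15.500, -27.000, 17.000°) → follower=(-13.500, -56.000, 102.000°)
step 1: Δleader=(-25.000, -15.000, -20.000°), engaged; cmd=(-36.500, -17.000, -20.000°) → follower=(-50.000, -73.000, 82.000°)
step 2: Δleader=(4.000, 1.000, -15.000°), disengaged; cmd=(0,0,0) → follower holds at (-50.000, -73.000, 82.000°)
step 3: Δleader=(-16.000, 4.000, -28.000°), engaged; cmd=(-23.000, 2.000, -28.000°) → follower=(-73.000, -71.000, 54.000°)


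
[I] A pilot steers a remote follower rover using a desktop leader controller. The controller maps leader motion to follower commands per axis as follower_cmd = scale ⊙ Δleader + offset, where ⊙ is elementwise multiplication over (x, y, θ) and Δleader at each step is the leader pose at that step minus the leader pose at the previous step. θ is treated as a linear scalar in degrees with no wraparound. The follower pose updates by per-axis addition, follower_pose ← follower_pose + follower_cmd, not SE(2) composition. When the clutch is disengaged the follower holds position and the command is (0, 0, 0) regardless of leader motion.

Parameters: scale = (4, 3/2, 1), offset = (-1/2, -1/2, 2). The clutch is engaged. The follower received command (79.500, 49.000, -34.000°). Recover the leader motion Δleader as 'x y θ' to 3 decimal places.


axis x: (79.500 − -1/2) / (4) = 20.000
axis y: (49.000 − -1/2) / (3/2) = 33.000
axis θ: (-34.000 − 2) / (1) = -36.000

20.000 33.000 -36.000


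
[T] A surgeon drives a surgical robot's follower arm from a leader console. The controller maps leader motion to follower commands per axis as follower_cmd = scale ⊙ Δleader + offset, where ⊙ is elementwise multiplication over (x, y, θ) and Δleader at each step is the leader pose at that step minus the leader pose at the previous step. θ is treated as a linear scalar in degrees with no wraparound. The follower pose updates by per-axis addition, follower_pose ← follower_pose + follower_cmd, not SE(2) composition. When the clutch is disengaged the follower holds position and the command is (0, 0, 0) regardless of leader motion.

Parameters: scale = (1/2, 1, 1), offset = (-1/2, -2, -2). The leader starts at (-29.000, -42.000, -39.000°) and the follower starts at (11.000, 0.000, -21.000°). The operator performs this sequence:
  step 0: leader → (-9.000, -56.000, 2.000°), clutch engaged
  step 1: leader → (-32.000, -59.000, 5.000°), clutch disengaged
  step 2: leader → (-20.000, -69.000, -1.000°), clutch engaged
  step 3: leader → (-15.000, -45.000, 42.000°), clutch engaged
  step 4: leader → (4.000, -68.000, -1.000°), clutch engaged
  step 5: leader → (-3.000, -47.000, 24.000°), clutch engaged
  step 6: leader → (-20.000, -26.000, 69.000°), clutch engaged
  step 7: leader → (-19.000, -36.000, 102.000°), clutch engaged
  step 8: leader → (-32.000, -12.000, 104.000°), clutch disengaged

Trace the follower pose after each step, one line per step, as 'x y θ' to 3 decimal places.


step 0: Δleader=(20.000, -14.000, 41.000°), engaged; cmd=(9.500, -16.000, 39.000°) → follower=(20.500, -16.000, 18.000°)
step 1: Δleader=(-23.000, -3.000, 3.000°), disengaged; cmd=(0,0,0) → follower holds at (20.500, -16.000, 18.000°)
step 2: Δleader=(12.000, -10.000, -6.000°), engaged; cmd=(5.500, -12.000, -8.000°) → follower=(26.000, -28.000, 10.000°)
step 3: Δleader=(5.000, 24.000, 43.000°), engaged; cmd=(2.000, 22.000, 41.000°) → follower=(28.000, -6.000, 51.000°)
step 4: Δleader=(19.000, -23.000, -43.000°), engaged; cmd=(9.000, -25.000, -45.000°) → follower=(37.000, -31.000, 6.000°)
step 5: Δleader=(-7.000, 21.000, 25.000°), engaged; cmd=(-4.000, 19.000, 23.000°) → follower=(33.000, -12.000, 29.000°)
step 6: Δleader=(-17.000, 21.000, 45.000°), engaged; cmd=(-9.000, 19.000, 43.000°) → follower=(24.000, 7.000, 72.000°)
step 7: Δleader=(1.000, -10.000, 33.000°), engaged; cmd=(0.000, -12.000, 31.000°) → follower=(24.000, -5.000, 103.000°)
step 8: Δleader=(-13.000, 24.000, 2.000°), disengaged; cmd=(0,0,0) → follower holds at (24.000, -5.000, 103.000°)

20.500 -16.000 18.000
20.500 -16.000 18.000
26.000 -28.000 10.000
28.000 -6.000 51.000
37.000 -31.000 6.000
33.000 -12.000 29.000
24.000 7.000 72.000
24.000 -5.000 103.000
24.000 -5.000 103.000


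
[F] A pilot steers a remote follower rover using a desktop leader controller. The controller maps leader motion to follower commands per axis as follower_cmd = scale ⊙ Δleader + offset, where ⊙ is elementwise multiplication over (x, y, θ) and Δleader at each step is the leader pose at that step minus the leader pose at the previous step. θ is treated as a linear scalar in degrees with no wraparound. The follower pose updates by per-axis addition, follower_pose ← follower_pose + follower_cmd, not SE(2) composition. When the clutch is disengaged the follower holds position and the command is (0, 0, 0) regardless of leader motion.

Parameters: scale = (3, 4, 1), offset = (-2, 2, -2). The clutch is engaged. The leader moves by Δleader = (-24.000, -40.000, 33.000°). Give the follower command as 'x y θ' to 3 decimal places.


-74.000 -158.000 31.000

axis x: 3·-24.000 + -2 = -74.000
axis y: 4·-40.000 + 2 = -158.000
axis θ: 1·33.000 + -2 = 31.000


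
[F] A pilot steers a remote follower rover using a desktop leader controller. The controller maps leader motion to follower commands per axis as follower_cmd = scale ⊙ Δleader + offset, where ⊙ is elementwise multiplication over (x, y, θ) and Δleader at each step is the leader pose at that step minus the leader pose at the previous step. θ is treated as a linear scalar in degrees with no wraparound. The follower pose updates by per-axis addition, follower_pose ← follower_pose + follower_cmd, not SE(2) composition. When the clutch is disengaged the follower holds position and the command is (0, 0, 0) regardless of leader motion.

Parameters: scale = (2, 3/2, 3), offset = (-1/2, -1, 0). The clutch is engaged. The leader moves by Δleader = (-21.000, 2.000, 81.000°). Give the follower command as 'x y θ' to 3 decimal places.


axis x: 2·-21.000 + -1/2 = -42.500
axis y: 3/2·2.000 + -1 = 2.000
axis θ: 3·81.000 + 0 = 243.000

-42.500 2.000 243.000


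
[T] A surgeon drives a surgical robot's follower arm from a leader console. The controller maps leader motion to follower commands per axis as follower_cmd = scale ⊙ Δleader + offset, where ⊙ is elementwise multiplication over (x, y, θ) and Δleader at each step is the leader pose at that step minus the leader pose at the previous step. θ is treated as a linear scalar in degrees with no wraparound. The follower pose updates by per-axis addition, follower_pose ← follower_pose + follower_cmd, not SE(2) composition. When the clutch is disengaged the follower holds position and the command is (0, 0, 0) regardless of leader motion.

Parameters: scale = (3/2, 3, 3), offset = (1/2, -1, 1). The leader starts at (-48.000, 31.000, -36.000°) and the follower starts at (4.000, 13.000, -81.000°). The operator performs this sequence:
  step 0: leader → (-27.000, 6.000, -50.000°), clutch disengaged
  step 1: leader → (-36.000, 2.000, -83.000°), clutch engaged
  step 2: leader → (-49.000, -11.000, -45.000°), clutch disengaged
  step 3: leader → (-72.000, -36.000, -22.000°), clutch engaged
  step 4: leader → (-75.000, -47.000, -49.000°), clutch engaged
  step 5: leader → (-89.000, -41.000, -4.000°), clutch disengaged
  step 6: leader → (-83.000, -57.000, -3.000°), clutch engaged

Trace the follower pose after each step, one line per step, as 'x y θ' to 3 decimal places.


4.000 13.000 -81.000
-9.000 0.000 -179.000
-9.000 0.000 -179.000
-43.000 -76.000 -109.000
-47.000 -110.000 -189.000
-47.000 -110.000 -189.000
-37.500 -159.000 -185.000

step 0: Δleader=(21.000, -25.000, -14.000°), disengaged; cmd=(0,0,0) → follower holds at (4.000, 13.000, -81.000°)
step 1: Δleader=(-9.000, -4.000, -33.000°), engaged; cmd=(-13.000, -13.000, -98.000°) → follower=(-9.000, 0.000, -179.000°)
step 2: Δleader=(-13.000, -13.000, 38.000°), disengaged; cmd=(0,0,0) → follower holds at (-9.000, 0.000, -179.000°)
step 3: Δleader=(-23.000, -25.000, 23.000°), engaged; cmd=(-34.000, -76.000, 70.000°) → follower=(-43.000, -76.000, -109.000°)
step 4: Δleader=(-3.000, -11.000, -27.000°), engaged; cmd=(-4.000, -34.000, -80.000°) → follower=(-47.000, -110.000, -189.000°)
step 5: Δleader=(-14.000, 6.000, 45.000°), disengaged; cmd=(0,0,0) → follower holds at (-47.000, -110.000, -189.000°)
step 6: Δleader=(6.000, -16.000, 1.000°), engaged; cmd=(9.500, -49.000, 4.000°) → follower=(-37.500, -159.000, -185.000°)


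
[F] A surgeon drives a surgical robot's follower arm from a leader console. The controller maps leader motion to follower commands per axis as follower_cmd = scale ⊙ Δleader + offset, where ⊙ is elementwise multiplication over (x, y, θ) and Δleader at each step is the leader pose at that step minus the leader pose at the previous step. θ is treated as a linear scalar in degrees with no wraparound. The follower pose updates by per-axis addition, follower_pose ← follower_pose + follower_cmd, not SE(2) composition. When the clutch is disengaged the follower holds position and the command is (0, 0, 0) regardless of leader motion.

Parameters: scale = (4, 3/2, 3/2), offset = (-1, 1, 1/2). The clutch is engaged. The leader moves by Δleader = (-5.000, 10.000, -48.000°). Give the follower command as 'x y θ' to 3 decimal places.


axis x: 4·-5.000 + -1 = -21.000
axis y: 3/2·10.000 + 1 = 16.000
axis θ: 3/2·-48.000 + 1/2 = -71.500

-21.000 16.000 -71.500


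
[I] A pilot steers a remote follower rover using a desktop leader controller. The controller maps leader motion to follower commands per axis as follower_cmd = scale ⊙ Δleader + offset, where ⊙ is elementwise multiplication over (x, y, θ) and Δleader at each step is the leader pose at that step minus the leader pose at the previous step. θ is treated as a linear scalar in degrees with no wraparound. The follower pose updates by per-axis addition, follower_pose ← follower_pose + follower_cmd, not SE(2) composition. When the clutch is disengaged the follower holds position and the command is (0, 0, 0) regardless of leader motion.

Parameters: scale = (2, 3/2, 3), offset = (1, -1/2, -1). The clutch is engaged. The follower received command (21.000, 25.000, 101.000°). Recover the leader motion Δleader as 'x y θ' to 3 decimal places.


10.000 17.000 34.000

axis x: (21.000 − 1) / (2) = 10.000
axis y: (25.000 − -1/2) / (3/2) = 17.000
axis θ: (101.000 − -1) / (3) = 34.000


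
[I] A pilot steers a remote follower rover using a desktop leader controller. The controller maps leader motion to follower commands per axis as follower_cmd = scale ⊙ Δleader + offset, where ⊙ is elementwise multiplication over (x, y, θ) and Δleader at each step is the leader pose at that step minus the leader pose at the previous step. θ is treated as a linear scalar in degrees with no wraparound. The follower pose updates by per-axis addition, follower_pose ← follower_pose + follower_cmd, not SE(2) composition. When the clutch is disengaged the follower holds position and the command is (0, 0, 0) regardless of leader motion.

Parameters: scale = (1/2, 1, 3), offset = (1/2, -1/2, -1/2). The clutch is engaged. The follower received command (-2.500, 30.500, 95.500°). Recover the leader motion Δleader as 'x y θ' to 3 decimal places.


axis x: (-2.500 − 1/2) / (1/2) = -6.000
axis y: (30.500 − -1/2) / (1) = 31.000
axis θ: (95.500 − -1/2) / (3) = 32.000

-6.000 31.000 32.000


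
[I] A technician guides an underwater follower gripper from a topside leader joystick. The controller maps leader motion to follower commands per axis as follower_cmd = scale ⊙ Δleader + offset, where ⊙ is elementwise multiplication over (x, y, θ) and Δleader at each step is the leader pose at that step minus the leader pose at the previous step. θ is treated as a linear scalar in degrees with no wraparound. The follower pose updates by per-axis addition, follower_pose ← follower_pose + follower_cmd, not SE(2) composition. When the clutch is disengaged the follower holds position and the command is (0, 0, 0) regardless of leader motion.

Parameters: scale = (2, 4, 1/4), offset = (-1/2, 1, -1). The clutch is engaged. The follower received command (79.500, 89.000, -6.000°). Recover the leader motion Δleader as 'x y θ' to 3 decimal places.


40.000 22.000 -20.000

axis x: (79.500 − -1/2) / (2) = 40.000
axis y: (89.000 − 1) / (4) = 22.000
axis θ: (-6.000 − -1) / (1/4) = -20.000


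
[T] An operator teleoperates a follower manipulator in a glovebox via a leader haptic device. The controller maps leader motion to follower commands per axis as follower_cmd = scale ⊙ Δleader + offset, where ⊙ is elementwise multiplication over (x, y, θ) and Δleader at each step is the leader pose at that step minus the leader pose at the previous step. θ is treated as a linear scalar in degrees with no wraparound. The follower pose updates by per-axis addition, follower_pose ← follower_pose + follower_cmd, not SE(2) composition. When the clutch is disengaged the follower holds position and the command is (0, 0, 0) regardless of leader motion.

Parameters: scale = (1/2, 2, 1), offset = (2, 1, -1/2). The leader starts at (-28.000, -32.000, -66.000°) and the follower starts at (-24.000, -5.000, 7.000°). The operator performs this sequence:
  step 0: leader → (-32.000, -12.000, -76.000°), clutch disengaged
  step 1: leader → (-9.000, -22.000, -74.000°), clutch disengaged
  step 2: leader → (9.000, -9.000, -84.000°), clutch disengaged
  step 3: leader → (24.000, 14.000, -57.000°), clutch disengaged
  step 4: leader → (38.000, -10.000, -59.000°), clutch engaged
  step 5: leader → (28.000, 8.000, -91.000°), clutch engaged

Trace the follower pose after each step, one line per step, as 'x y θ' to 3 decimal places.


-24.000 -5.000 7.000
-24.000 -5.000 7.000
-24.000 -5.000 7.000
-24.000 -5.000 7.000
-15.000 -52.000 4.500
-18.000 -15.000 -28.000

step 0: Δleader=(-4.000, 20.000, -10.000°), disengaged; cmd=(0,0,0) → follower holds at (-24.000, -5.000, 7.000°)
step 1: Δleader=(23.000, -10.000, 2.000°), disengaged; cmd=(0,0,0) → follower holds at (-24.000, -5.000, 7.000°)
step 2: Δleader=(18.000, 13.000, -10.000°), disengaged; cmd=(0,0,0) → follower holds at (-24.000, -5.000, 7.000°)
step 3: Δleader=(15.000, 23.000, 27.000°), disengaged; cmd=(0,0,0) → follower holds at (-24.000, -5.000, 7.000°)
step 4: Δleader=(14.000, -24.000, -2.000°), engaged; cmd=(9.000, -47.000, -2.500°) → follower=(-15.000, -52.000, 4.500°)
step 5: Δleader=(-10.000, 18.000, -32.000°), engaged; cmd=(-3.000, 37.000, -32.500°) → follower=(-18.000, -15.000, -28.000°)


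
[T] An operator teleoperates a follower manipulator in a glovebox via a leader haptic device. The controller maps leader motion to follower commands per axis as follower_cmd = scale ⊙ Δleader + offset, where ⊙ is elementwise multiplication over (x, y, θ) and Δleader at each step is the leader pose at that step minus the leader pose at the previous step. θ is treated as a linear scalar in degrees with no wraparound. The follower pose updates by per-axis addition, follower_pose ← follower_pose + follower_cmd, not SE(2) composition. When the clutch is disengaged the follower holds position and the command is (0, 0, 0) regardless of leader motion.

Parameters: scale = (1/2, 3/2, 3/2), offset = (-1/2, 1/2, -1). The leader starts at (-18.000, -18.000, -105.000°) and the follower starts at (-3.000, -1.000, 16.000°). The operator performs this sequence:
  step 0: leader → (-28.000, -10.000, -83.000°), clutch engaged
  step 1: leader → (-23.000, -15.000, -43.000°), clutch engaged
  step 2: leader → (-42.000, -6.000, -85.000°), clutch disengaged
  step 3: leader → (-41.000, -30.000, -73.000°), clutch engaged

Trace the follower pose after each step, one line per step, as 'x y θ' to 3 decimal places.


-8.500 11.500 48.000
-6.500 4.500 107.000
-6.500 4.500 107.000
-6.500 -31.000 124.000

step 0: Δleader=(-10.000, 8.000, 22.000°), engaged; cmd=(-5.500, 12.500, 32.000°) → follower=(-8.500, 11.500, 48.000°)
step 1: Δleader=(5.000, -5.000, 40.000°), engaged; cmd=(2.000, -7.000, 59.000°) → follower=(-6.500, 4.500, 107.000°)
step 2: Δleader=(-19.000, 9.000, -42.000°), disengaged; cmd=(0,0,0) → follower holds at (-6.500, 4.500, 107.000°)
step 3: Δleader=(1.000, -24.000, 12.000°), engaged; cmd=(0.000, -35.500, 17.000°) → follower=(-6.500, -31.000, 124.000°)


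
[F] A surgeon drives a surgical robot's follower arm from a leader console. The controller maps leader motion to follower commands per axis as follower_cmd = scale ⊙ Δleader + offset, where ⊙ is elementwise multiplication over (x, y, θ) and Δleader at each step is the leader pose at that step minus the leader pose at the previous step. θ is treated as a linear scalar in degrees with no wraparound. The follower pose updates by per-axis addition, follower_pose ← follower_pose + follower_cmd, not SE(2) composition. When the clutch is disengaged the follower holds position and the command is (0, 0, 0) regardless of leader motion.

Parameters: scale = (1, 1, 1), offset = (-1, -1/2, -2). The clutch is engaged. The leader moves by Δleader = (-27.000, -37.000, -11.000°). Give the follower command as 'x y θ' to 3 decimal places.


axis x: 1·-27.000 + -1 = -28.000
axis y: 1·-37.000 + -1/2 = -37.500
axis θ: 1·-11.000 + -2 = -13.000

-28.000 -37.500 -13.000


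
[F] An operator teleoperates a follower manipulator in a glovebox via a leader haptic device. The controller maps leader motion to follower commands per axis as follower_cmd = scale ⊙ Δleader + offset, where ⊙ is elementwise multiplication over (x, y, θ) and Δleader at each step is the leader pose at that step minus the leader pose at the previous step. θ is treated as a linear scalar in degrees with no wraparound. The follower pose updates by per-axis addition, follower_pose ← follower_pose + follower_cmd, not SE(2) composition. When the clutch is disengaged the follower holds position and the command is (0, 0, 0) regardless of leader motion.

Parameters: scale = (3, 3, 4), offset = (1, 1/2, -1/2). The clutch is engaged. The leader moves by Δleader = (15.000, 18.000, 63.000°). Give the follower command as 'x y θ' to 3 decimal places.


axis x: 3·15.000 + 1 = 46.000
axis y: 3·18.000 + 1/2 = 54.500
axis θ: 4·63.000 + -1/2 = 251.500

46.000 54.500 251.500


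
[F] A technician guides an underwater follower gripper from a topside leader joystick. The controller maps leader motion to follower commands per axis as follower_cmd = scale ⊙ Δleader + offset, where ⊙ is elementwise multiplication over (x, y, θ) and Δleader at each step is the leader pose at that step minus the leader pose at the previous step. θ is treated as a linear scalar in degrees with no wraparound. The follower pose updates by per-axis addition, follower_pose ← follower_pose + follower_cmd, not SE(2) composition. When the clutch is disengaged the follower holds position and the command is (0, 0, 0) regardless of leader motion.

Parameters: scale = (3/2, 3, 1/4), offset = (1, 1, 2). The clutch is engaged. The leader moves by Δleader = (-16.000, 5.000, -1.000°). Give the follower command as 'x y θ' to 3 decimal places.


-23.000 16.000 1.750

axis x: 3/2·-16.000 + 1 = -23.000
axis y: 3·5.000 + 1 = 16.000
axis θ: 1/4·-1.000 + 2 = 1.750


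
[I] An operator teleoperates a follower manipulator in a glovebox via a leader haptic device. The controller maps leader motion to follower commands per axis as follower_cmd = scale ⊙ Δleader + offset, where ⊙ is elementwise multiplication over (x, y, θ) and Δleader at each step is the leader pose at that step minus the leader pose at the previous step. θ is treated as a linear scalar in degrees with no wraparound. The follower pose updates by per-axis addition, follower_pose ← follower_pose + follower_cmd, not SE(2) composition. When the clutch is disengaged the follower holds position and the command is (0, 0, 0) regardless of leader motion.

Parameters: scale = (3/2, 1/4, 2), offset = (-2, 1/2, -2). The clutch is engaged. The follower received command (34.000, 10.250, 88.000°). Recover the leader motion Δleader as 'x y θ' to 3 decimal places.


axis x: (34.000 − -2) / (3/2) = 24.000
axis y: (10.250 − 1/2) / (1/4) = 39.000
axis θ: (88.000 − -2) / (2) = 45.000

24.000 39.000 45.000


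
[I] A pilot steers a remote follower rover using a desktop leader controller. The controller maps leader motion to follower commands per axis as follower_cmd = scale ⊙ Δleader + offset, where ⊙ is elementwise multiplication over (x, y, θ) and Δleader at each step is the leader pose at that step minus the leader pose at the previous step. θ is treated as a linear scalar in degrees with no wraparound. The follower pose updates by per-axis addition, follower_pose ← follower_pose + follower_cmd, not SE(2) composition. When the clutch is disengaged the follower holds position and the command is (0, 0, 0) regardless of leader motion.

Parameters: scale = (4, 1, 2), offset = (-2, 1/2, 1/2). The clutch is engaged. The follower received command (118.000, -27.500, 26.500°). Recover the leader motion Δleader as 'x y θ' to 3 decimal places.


30.000 -28.000 13.000

axis x: (118.000 − -2) / (4) = 30.000
axis y: (-27.500 − 1/2) / (1) = -28.000
axis θ: (26.500 − 1/2) / (2) = 13.000


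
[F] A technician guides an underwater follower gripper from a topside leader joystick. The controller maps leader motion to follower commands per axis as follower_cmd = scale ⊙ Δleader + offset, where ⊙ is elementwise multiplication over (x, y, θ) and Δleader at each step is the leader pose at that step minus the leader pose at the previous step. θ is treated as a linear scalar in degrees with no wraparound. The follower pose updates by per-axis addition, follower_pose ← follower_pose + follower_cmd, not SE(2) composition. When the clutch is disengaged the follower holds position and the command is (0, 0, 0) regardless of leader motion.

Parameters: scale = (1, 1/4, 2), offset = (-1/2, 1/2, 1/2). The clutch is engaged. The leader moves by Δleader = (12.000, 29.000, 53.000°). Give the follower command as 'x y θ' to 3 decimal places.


axis x: 1·12.000 + -1/2 = 11.500
axis y: 1/4·29.000 + 1/2 = 7.750
axis θ: 2·53.000 + 1/2 = 106.500

11.500 7.750 106.500


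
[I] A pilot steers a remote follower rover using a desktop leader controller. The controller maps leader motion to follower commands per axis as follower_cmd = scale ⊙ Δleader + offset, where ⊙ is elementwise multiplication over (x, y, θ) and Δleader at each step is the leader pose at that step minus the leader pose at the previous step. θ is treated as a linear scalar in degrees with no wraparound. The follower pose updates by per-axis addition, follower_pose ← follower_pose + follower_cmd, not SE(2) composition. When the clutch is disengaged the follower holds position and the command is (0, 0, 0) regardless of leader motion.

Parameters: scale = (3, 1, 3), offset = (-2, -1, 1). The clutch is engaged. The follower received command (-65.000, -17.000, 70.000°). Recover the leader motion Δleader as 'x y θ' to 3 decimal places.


axis x: (-65.000 − -2) / (3) = -21.000
axis y: (-17.000 − -1) / (1) = -16.000
axis θ: (70.000 − 1) / (3) = 23.000

-21.000 -16.000 23.000


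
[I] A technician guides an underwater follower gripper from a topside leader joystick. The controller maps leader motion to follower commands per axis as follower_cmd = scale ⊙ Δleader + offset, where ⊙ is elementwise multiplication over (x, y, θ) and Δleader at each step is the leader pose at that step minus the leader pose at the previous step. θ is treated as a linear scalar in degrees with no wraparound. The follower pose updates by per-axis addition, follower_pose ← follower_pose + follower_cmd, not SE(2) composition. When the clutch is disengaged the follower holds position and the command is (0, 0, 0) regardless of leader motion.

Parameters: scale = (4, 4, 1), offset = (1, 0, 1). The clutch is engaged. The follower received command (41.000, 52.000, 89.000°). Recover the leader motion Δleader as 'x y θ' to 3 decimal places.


axis x: (41.000 − 1) / (4) = 10.000
axis y: (52.000 − 0) / (4) = 13.000
axis θ: (89.000 − 1) / (1) = 88.000

10.000 13.000 88.000


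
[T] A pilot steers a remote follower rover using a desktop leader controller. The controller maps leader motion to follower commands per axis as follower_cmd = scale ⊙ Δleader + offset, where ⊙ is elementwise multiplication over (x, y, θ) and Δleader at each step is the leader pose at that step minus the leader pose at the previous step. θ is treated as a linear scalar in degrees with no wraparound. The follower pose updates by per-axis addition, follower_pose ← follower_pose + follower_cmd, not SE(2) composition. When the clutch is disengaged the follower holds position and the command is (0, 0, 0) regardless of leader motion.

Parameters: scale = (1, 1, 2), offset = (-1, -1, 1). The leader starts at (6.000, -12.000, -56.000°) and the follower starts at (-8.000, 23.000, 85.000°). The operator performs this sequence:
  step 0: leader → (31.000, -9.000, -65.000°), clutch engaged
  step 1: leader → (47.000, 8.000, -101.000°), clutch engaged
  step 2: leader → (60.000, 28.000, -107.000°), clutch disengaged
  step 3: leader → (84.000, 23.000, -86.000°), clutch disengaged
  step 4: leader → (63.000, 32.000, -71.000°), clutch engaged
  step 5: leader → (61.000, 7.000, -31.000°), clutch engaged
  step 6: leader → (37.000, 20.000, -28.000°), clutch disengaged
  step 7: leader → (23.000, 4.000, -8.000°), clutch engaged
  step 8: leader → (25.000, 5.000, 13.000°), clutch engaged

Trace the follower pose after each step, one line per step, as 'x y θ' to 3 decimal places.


16.000 25.000 68.000
31.000 41.000 -3.000
31.000 41.000 -3.000
31.000 41.000 -3.000
9.000 49.000 28.000
6.000 23.000 109.000
6.000 23.000 109.000
-9.000 6.000 150.000
-8.000 6.000 193.000

step 0: Δleader=(25.000, 3.000, -9.000°), engaged; cmd=(24.000, 2.000, -17.000°) → follower=(16.000, 25.000, 68.000°)
step 1: Δleader=(16.000, 17.000, -36.000°), engaged; cmd=(15.000, 16.000, -71.000°) → follower=(31.000, 41.000, -3.000°)
step 2: Δleader=(13.000, 20.000, -6.000°), disengaged; cmd=(0,0,0) → follower holds at (31.000, 41.000, -3.000°)
step 3: Δleader=(24.000, -5.000, 21.000°), disengaged; cmd=(0,0,0) → follower holds at (31.000, 41.000, -3.000°)
step 4: Δleader=(-21.000, 9.000, 15.000°), engaged; cmd=(-22.000, 8.000, 31.000°) → follower=(9.000, 49.000, 28.000°)
step 5: Δleader=(-2.000, -25.000, 40.000°), engaged; cmd=(-3.000, -26.000, 81.000°) → follower=(6.000, 23.000, 109.000°)
step 6: Δleader=(-24.000, 13.000, 3.000°), disengaged; cmd=(0,0,0) → follower holds at (6.000, 23.000, 109.000°)
step 7: Δleader=(-14.000, -16.000, 20.000°), engaged; cmd=(-15.000, -17.000, 41.000°) → follower=(-9.000, 6.000, 150.000°)
step 8: Δleader=(2.000, 1.000, 21.000°), engaged; cmd=(1.000, 0.000, 43.000°) → follower=(-8.000, 6.000, 193.000°)


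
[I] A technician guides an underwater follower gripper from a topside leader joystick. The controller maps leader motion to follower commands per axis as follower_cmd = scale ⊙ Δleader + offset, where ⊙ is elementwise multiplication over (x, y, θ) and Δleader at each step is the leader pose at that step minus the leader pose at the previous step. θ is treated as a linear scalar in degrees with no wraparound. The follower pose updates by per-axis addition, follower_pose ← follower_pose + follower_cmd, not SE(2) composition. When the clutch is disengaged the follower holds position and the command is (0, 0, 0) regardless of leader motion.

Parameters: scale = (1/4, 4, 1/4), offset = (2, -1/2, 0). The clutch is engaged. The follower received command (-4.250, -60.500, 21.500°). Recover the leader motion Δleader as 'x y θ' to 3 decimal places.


axis x: (-4.250 − 2) / (1/4) = -25.000
axis y: (-60.500 − -1/2) / (4) = -15.000
axis θ: (21.500 − 0) / (1/4) = 86.000

-25.000 -15.000 86.000
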